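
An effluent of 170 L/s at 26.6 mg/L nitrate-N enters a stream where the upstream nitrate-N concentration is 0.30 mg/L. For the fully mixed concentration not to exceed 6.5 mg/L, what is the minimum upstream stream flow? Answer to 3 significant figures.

Set C_mix = 6.5: (Q·0.3000 + 170.0·26.60) / (Q + 170.0) = 6.5
→ Q = 170.0·(26.60 − 6.5)/(6.5 − 0.3000) = 551.1 L/s.

551 L/s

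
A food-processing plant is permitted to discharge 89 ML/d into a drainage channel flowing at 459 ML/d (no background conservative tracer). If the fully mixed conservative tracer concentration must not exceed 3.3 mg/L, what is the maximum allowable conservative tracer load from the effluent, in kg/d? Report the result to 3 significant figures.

Mass balance at the limit: 459.0·0 + 89.00·Cₑ = 548.0·3.3 → Cₑ = 20.32 mg/L.
89.00 ML/d = 1.030 m³/s. Load = 1.030 m³/s × 20.32 g/m³ × 86 400 s/d = 1808 kg/d.

1810 kg/d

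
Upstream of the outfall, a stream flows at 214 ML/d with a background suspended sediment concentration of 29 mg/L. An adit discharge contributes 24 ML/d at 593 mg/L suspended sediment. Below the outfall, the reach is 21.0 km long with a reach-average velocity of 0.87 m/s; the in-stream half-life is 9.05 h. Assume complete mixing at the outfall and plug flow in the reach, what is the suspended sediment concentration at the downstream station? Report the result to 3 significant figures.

51.4 mg/L

After mixing, C = (214.0·29.00 + 24.00·593.0) / 238.0 = 20440/238.0 = 85.87 mg/L.
Travel time t = 21.0·1000 / 0.87 = 24140 s = 6.705 h.
Half-life 9.05 h → k = ln 2 / 9.05 = 0.07659 h⁻¹ = 1.838 d⁻¹.
Applying C = C₀e^(−kt): 85.87 × 0.5984 = 51.38 mg/L.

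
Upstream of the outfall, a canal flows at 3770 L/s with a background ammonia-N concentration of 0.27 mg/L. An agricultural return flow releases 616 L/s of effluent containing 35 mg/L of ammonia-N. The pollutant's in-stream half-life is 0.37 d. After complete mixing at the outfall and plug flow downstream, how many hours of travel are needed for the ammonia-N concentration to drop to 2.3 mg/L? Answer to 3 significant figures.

10.3 h

Mixed concentration C = ΣQC/ΣQ = (3770·0.2700 + 616.0·35.00) / 4386 = 22580/4386 = 5.148 mg/L.
Half-life 0.37 d → k = ln 2 / 0.37 = 1.873 d⁻¹.
5.148·exp(−k·t) = 2.3 → t = ln(5.148/2.3)/k = 37160 s = 10.32 h.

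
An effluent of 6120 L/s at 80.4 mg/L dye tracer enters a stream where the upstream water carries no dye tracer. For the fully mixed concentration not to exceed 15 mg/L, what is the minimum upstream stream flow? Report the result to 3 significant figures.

Set C_mix = 15: (Q·0 + 6120·80.40) / (Q + 6120) = 15
→ Q = 6120·(80.40 − 15)/(15 − 0) = 26680 L/s.

26700 L/s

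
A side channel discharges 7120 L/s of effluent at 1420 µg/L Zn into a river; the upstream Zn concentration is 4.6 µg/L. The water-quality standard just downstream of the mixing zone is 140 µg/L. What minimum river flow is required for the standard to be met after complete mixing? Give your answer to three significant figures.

67300 L/s

Set C_mix = 140: (Q·4.600 + 7120·1420) / (Q + 7120) = 140
→ Q = 7120·(1420 − 140)/(140 − 4.600) = 67310 L/s.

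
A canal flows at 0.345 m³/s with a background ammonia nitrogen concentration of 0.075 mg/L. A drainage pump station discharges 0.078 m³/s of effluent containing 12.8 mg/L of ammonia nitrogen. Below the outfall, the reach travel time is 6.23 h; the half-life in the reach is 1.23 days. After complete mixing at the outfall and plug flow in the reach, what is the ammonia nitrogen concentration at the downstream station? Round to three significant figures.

2.09 mg/L

After mixing, C = (0.3450·0.07500 + 0.07800·12.80) / 0.4230 = 1.024/0.4230 = 2.421 mg/L.
Half-life 1.23 d → k = ln 2 / 1.23 = 0.5635 d⁻¹.
Applying C = C₀e^(−kt): 2.421 × 0.8639 = 2.092 mg/L.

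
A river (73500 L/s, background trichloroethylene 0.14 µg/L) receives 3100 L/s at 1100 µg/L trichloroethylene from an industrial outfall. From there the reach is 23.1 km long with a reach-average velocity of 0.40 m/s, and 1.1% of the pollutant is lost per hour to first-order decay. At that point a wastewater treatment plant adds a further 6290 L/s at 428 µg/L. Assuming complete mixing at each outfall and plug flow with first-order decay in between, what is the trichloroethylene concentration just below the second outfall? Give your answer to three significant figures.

Flow-weighted average: C = (73500·0.1400 + 3100·1100) / 76600 = 3420000/76600 = 44.65 µg/L; combined flow 76600 L/s.
Travel time t = 23.1·1000 / 0.40 = 57750 s = 16.04 h.
1.1%/h lost → k = −ln(1 − 0.011) = 0.01106 h⁻¹.
Applying C = C₀e^(−kt): 44.65 × 0.8374 = 37.39 µg/L.
Second outfall: C = (76600·37.39 + 6290·428.0)/82890 = 67.03 µg/L.

67.0 µg/L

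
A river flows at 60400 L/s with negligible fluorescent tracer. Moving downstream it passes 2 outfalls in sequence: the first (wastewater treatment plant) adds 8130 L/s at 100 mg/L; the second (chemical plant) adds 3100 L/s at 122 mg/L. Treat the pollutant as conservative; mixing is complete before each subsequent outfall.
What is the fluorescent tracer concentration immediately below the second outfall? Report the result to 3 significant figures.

16.6 mg/L

Below outfall 1: Q → 68530 L/s, C = (60400·0 + 8130·100.0)/68530 = 11.86 mg/L.
Below outfall 2: Q → 71630 L/s, C = (68530·11.86 + 3100·122.0)/71630 = 16.63 mg/L.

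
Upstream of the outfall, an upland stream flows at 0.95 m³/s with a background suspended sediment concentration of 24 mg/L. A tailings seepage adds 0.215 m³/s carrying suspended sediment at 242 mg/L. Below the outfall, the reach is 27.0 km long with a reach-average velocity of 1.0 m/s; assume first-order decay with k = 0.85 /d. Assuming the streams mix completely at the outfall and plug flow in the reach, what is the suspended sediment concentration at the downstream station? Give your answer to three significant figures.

49.2 mg/L

Mixed concentration C = ΣQC/ΣQ = (0.9500·24.00 + 0.2150·242.0) / 1.165 = 74.83/1.165 = 64.23 mg/L.
Travel time t = 27.0·1000 / 1.0 = 27000 s = 7.500 h.
Applying C = C₀e^(−kt): 64.23 × 0.7667 = 49.25 mg/L.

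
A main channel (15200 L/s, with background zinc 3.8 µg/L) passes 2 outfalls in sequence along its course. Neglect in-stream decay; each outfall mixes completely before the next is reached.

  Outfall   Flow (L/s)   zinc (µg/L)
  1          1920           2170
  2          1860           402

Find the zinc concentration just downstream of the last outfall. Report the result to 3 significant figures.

Outfall 1: combined Q = 17120 L/s; C = (15200·3.800 + 1920·2170)/17120 = 246.7 µg/L.
Outfall 2: combined Q = 18980 L/s; C = (17120·246.7 + 1860·402.0)/18980 = 262.0 µg/L.

262 µg/L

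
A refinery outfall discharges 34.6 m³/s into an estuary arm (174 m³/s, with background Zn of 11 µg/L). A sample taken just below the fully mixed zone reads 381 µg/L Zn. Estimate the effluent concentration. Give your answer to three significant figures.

2240 µg/L

Mass balance: 174.0·11.00 + 34.60·Cₑ = 208.6·381.0
→ Cₑ = (208.6·381.0 − 174.0·11.00) / 34.60 = 2242 µg/L.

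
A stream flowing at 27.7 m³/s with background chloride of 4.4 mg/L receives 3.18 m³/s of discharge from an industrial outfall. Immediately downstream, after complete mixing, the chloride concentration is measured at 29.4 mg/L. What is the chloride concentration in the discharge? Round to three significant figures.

247 mg/L

Mass balance: 27.70·4.400 + 3.180·Cₑ = 30.88·29.40
→ Cₑ = (30.88·29.40 − 27.70·4.400) / 3.180 = 247.2 mg/L.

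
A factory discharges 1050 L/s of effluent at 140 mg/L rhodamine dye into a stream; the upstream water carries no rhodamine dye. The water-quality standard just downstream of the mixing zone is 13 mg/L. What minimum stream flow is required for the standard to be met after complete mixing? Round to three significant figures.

Set C_mix = 13: (Q·0 + 1050·140.0) / (Q + 1050) = 13
→ Q = 1050·(140.0 − 13)/(13 − 0) = 10260 L/s.

10300 L/s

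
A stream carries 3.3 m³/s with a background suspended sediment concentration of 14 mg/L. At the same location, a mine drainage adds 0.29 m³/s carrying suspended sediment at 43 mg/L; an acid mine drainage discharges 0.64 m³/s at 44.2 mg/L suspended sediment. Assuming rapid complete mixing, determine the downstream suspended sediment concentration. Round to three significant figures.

20.6 mg/L

Mass balance: C = (3.300·14.00 + 0.2900·43.00 + 0.6400·44.20) / 4.230 = 86.96/4.230 = 20.56 mg/L.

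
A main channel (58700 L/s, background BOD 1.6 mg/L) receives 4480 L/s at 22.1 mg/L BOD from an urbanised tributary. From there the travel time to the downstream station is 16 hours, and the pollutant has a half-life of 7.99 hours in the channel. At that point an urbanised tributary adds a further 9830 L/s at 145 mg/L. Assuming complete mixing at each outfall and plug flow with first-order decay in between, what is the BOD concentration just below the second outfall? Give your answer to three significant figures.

20.2 mg/L

Mass balance: C = (58700·1.600 + 4480·22.10) / 63180 = 192900/63180 = 3.054 mg/L; combined flow 63180 L/s.
Half-life 7.99 h → k = ln 2 / 7.99 = 0.08675 h⁻¹ = 2.082 d⁻¹.
Decay over the reach: 3.054·exp(−kt) = 3.054·0.2496 = 0.7621 mg/L.
Second outfall: C = (63180·0.7621 + 9830·145.0)/73010 = 20.18 mg/L.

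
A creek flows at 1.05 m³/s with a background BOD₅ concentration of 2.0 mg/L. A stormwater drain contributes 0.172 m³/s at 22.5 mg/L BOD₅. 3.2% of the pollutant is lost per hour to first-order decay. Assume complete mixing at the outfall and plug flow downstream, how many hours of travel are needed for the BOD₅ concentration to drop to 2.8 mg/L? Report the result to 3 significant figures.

17.1 h

Conservation of mass: C = (1.050·2.000 + 0.1720·22.50) / 1.222 = 5.970/1.222 = 4.885 mg/L.
3.2%/h lost → k = −ln(1 − 0.032) = 0.03252 h⁻¹.
4.885·exp(−k·t) = 2.8 → t = ln(4.885/2.8)/k = 61610 s = 17.12 h.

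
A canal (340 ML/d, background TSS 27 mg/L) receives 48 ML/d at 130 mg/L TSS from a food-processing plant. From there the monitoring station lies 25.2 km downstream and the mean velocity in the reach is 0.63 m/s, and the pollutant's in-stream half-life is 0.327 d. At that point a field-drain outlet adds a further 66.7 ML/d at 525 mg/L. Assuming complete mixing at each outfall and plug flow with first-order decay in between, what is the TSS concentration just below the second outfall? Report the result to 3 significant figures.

Mixed concentration C = ΣQC/ΣQ = (340.0·27.00 + 48.00·130.0) / 388.0 = 15420/388.0 = 39.74 mg/L; combined flow 388.0 ML/d.
Travel time t = 25.2·1000 / 0.63 = 40000 s = 11.11 h.
Half-life 0.327 d → k = ln 2 / 0.327 = 2.120 d⁻¹.
Applying C = C₀e^(−kt): 39.74 × 0.3748 = 14.90 mg/L.
Second outfall: C = (388.0·14.90 + 66.70·525.0)/454.7 = 89.72 mg/L.

89.7 mg/L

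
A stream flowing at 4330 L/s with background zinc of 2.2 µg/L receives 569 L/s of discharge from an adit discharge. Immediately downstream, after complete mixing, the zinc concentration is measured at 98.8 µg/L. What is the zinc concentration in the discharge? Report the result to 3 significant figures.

Mass balance: 4330·2.200 + 569.0·Cₑ = 4899·98.80
→ Cₑ = (4899·98.80 − 4330·2.200) / 569.0 = 833.9 µg/L.

834 µg/L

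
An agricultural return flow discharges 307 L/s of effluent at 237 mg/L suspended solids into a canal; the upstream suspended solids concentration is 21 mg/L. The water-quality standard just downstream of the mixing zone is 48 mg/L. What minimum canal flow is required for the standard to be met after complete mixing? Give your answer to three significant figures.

2150 L/s

Set C_mix = 48: (Q·21.00 + 307.0·237.0) / (Q + 307.0) = 48
→ Q = 307.0·(237.0 − 48)/(48 − 21.00) = 2149 L/s.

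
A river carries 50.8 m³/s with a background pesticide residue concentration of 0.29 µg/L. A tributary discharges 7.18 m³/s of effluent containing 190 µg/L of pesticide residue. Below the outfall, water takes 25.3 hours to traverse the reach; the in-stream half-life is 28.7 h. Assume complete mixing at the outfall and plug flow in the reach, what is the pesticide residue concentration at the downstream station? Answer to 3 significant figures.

12.9 µg/L

After mixing, C = (50.80·0.2900 + 7.180·190.0) / 57.98 = 1379/57.98 = 23.78 µg/L.
Half-life 28.7 h → k = ln 2 / 28.7 = 0.02415 h⁻¹ = 0.5796 d⁻¹.
Applying C = C₀e^(−kt): 23.78 × 0.5428 = 12.91 µg/L.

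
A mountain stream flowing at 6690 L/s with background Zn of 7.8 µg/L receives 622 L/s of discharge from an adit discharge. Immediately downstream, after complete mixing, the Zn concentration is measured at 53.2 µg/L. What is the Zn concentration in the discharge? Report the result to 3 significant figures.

Mass balance: 6690·7.800 + 622.0·Cₑ = 7312·53.20
→ Cₑ = (7312·53.20 − 6690·7.800) / 622.0 = 541.5 µg/L.

542 µg/L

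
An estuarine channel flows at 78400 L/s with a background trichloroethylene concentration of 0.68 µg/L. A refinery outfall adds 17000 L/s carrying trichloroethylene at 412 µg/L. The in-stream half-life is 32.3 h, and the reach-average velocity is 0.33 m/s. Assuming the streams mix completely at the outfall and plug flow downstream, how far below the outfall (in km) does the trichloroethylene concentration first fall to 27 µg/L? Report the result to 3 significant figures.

Flow-weighted average: C = (78400·0.6800 + 17000·412.0) / 95400 = 7057000/95400 = 73.98 µg/L.
Half-life 32.3 h → k = ln 2 / 32.3 = 0.02146 h⁻¹ = 0.5150 d⁻¹.
Set 73.98·exp(−k·t) = 27 → t = ln(73.98/27)/k = 169100 s = 46.97 h.
Distance = v·t = 0.33·169100 = 55800 m = 55.80 km.

55.8 km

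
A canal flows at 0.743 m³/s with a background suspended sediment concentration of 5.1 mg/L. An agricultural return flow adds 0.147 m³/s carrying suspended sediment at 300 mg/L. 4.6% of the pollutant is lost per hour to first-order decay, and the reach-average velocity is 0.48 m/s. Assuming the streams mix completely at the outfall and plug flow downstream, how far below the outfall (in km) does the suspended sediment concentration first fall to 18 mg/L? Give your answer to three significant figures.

40.2 km

Mass balance: C = (0.7430·5.100 + 0.1470·300.0) / 0.8900 = 47.89/0.8900 = 53.81 mg/L.
4.6%/h lost → k = −ln(1 − 0.046) = 0.04709 h⁻¹.
Set 53.81·exp(−k·t) = 18 → t = ln(53.81/18)/k = 83710 s = 23.25 h.
Distance = v·t = 0.48·83710 = 40180 m = 40.18 km.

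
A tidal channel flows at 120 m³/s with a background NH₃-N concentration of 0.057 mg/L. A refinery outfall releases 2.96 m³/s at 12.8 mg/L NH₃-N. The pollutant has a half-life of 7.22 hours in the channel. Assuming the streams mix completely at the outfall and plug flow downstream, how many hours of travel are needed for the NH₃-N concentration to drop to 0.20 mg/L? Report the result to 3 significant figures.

6.23 h

Conservation of mass: C = (120.0·0.05700 + 2.960·12.80) / 123.0 = 44.73/123.0 = 0.3638 mg/L.
Half-life 7.22 h → k = ln 2 / 7.22 = 0.09600 h⁻¹ = 2.304 d⁻¹.
0.3638·exp(−k·t) = 0.20 → t = ln(0.3638/0.20)/k = 22430 s = 6.231 h.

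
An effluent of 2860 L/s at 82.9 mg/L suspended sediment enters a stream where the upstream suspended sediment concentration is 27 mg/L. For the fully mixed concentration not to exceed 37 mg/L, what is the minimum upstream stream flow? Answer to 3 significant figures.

13100 L/s

Set C_mix = 37: (Q·27.00 + 2860·82.90) / (Q + 2860) = 37
→ Q = 2860·(82.90 − 37)/(37 − 27.00) = 13130 L/s.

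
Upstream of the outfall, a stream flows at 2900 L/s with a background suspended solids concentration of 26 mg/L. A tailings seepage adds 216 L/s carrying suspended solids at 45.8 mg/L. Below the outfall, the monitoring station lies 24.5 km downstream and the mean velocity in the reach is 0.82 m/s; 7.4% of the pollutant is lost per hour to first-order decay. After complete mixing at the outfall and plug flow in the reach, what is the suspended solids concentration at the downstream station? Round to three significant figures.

After mixing, C = (2900·26.00 + 216.0·45.80) / 3116 = 85290/3116 = 27.37 mg/L.
Travel time t = 24.5·1000 / 0.82 = 29880 s = 8.299 h.
7.4%/h lost → k = −ln(1 − 0.074) = 0.07688 h⁻¹.
First-order decay: C = 27.37·exp(−k·t) = 27.37·0.5283 = 14.46 mg/L.

14.5 mg/L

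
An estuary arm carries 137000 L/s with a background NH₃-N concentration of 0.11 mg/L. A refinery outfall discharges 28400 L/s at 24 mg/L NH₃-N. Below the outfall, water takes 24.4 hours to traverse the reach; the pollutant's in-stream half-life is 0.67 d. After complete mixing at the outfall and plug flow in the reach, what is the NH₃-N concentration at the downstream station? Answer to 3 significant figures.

Conservation of mass: C = (137000·0.1100 + 28400·24.00) / 165400 = 696700/165400 = 4.212 mg/L.
Half-life 0.67 d → k = ln 2 / 0.67 = 1.035 d⁻¹.
First-order decay: C = 4.212·exp(−k·t) = 4.212·0.3493 = 1.471 mg/L.

1.47 mg/L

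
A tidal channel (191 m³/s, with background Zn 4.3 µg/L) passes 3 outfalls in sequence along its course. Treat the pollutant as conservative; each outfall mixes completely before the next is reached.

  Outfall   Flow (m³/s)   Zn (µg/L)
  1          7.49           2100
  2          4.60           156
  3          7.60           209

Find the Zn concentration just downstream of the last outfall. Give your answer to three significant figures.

After outfall 1: Q = 191.0 + 7.490 = 198.5 m³/s; C = (191.0·4.300 + 7.490·2100)/198.5 = 83.38 µg/L.
After outfall 2: Q = 198.5 + 4.600 = 203.1 m³/s; C = (198.5·83.38 + 4.600·156.0)/203.1 = 85.03 µg/L.
After outfall 3: Q = 203.1 + 7.600 = 210.7 m³/s; C = (203.1·85.03 + 7.600·209.0)/210.7 = 89.50 µg/L.

89.5 µg/L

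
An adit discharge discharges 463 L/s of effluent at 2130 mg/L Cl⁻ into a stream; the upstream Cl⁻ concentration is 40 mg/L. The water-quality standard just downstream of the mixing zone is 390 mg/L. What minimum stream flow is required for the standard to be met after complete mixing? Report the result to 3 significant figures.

2300 L/s

Set C_mix = 390: (Q·40.00 + 463.0·2130) / (Q + 463.0) = 390
→ Q = 463.0·(2130 − 390)/(390 − 40.00) = 2302 L/s.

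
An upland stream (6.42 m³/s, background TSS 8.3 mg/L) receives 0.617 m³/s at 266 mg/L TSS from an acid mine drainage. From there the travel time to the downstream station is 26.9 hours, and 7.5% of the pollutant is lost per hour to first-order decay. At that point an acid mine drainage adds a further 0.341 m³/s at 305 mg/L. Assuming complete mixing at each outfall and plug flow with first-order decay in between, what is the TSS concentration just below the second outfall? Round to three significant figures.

Flow-weighted average: C = (6.420·8.300 + 0.6170·266.0) / 7.037 = 217.4/7.037 = 30.89 mg/L; combined flow 7.037 m³/s.
7.5%/h lost → k = −ln(1 − 0.075) = 0.07796 h⁻¹.
After decay, C = 30.89 × e^(−kt) = 30.89 × 0.1228 = 3.794 mg/L.
At the second outfall, C = (7.037·3.794 + 0.3410·305.0) / (7.037 + 0.3410) = 17.72 mg/L.

17.7 mg/L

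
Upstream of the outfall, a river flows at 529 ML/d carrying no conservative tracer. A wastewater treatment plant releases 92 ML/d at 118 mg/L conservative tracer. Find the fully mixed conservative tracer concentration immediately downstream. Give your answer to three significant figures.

Mass balance: C = (529.0·0 + 92.00·118.0) / 621.0 = 10860/621.0 = 17.48 mg/L.

17.5 mg/L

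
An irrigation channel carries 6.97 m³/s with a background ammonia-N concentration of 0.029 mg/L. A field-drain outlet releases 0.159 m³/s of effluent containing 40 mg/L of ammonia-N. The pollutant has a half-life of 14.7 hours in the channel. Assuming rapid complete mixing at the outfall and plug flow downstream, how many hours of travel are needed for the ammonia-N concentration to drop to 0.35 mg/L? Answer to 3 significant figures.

20.5 h

Flow-weighted average: C = (6.970·0.02900 + 0.1590·40.00) / 7.129 = 6.562/7.129 = 0.9205 mg/L.
Half-life 14.7 h → k = ln 2 / 14.7 = 0.04715 h⁻¹ = 1.132 d⁻¹.
0.9205·exp(−k·t) = 0.35 → t = ln(0.9205/0.35)/k = 73830 s = 20.51 h.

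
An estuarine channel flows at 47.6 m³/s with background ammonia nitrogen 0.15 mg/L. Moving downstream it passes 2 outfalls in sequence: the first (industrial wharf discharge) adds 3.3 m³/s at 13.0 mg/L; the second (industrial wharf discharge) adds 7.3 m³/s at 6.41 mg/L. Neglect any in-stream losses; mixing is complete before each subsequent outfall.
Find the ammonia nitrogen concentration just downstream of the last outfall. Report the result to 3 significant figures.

Below outfall 1: Q → 50.90 m³/s, C = (47.60·0.1500 + 3.300·13.00)/50.90 = 0.9831 mg/L.
Below outfall 2: Q → 58.20 m³/s, C = (50.90·0.9831 + 7.300·6.410)/58.20 = 1.664 mg/L.

1.66 mg/L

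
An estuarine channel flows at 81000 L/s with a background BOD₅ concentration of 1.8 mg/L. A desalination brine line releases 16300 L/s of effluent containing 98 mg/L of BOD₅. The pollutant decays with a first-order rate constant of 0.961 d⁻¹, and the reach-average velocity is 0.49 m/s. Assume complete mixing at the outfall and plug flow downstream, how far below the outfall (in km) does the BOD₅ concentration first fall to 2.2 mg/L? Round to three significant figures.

92.4 km

Mass balance: C = (81000·1.800 + 16300·98.00) / 97300 = 1743000/97300 = 17.92 mg/L.
Set 17.92·exp(−k·t) = 2.2 → t = ln(17.92/2.2)/k = 188600 s = 52.38 h.
Distance = v·t = 0.49·188600 = 92390 m = 92.39 km.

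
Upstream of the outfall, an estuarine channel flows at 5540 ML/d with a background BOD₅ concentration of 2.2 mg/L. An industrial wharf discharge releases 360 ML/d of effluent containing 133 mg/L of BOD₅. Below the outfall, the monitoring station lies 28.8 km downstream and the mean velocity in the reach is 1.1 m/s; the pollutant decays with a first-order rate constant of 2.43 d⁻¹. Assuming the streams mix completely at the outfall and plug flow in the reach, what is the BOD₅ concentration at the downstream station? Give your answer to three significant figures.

4.88 mg/L

Mass balance: C = (5540·2.200 + 360.0·133.0) / 5900 = 60070/5900 = 10.18 mg/L.
Travel time t = 28.8·1000 / 1.1 = 26180 s = 7.273 h.
Decay over the reach: 10.18·exp(−kt) = 10.18·0.4789 = 4.875 mg/L.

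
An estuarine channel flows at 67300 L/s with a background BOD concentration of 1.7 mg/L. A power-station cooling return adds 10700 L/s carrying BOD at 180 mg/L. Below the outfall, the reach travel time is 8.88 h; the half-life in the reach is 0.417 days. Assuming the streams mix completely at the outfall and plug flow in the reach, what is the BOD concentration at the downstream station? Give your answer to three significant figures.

Flow-weighted average: C = (67300·1.700 + 10700·180.0) / 78000 = 2040000/78000 = 26.16 mg/L.
Half-life 0.417 d → k = ln 2 / 0.417 = 1.662 d⁻¹.
Applying C = C₀e^(−kt): 26.16 × 0.5406 = 14.14 mg/L.

14.1 mg/L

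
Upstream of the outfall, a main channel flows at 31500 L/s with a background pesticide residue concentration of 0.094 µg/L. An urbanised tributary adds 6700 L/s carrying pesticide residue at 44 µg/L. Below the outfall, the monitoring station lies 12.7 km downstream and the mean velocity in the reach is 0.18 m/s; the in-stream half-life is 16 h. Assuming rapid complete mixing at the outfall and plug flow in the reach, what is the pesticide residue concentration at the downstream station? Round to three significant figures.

3.33 µg/L

Mass balance: C = (31500·0.09400 + 6700·44.00) / 38200 = 297800/38200 = 7.795 µg/L.
Travel time t = 12.7·1000 / 0.18 = 70560 s = 19.60 h.
Half-life 16 h → k = ln 2 / 16 = 0.04332 h⁻¹ = 1.040 d⁻¹.
Decay over the reach: 7.795·exp(−kt) = 7.795·0.4278 = 3.335 µg/L.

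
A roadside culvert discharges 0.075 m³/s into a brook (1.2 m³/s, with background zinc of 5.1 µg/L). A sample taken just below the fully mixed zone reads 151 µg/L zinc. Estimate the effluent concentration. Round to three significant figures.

Mass balance: 1.200·5.100 + 0.07500·Cₑ = 1.275·151.0
→ Cₑ = (1.275·151.0 − 1.200·5.100) / 0.07500 = 2485 µg/L.

2490 µg/L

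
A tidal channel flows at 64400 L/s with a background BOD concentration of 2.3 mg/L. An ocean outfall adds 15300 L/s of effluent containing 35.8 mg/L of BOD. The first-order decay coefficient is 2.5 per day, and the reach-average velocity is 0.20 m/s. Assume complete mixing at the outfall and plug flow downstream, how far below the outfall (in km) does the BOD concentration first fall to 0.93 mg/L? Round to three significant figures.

Conservation of mass: C = (64400·2.300 + 15300·35.80) / 79700 = 695900/79700 = 8.731 mg/L.
Set 8.731·exp(−k·t) = 0.93 → t = ln(8.731/0.93)/k = 77400 s = 21.50 h.
Distance = v·t = 0.20·77400 = 15480 m = 15.48 km.

15.5 km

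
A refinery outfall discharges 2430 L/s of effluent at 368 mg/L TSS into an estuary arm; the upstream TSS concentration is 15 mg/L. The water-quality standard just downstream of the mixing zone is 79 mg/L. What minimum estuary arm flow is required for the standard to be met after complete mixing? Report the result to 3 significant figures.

11000 L/s

Set C_mix = 79: (Q·15.00 + 2430·368.0) / (Q + 2430) = 79
→ Q = 2430·(368.0 − 79)/(79 − 15.00) = 10970 L/s.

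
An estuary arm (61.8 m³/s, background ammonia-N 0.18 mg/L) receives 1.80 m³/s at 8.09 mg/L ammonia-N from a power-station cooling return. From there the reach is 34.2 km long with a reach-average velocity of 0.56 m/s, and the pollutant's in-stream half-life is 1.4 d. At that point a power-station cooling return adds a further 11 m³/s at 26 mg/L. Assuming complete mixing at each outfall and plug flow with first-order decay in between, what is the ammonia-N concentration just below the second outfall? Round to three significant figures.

Conservation of mass: C = (61.80·0.1800 + 1.800·8.090) / 63.60 = 25.69/63.60 = 0.4039 mg/L; combined flow 63.60 m³/s.
Travel time t = 34.2·1000 / 0.56 = 61070 s = 16.96 h.
Half-life 1.4 d → k = ln 2 / 1.4 = 0.4951 d⁻¹.
After decay, C = 0.4039 × e^(−kt) = 0.4039 × 0.7047 = 0.2846 mg/L.
Second outfall: C = (63.60·0.2846 + 11.00·26.00)/74.60 = 4.076 mg/L.

4.08 mg/L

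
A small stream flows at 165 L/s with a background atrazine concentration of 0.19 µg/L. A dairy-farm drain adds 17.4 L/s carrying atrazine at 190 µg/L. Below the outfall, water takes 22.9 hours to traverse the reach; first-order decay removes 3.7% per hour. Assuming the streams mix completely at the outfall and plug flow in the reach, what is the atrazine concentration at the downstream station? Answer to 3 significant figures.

7.72 µg/L

Mass balance: C = (165.0·0.1900 + 17.40·190.0) / 182.4 = 3337/182.4 = 18.30 µg/L.
3.7%/h lost → k = −ln(1 − 0.037) = 0.03770 h⁻¹.
After decay, C = 18.30 × e^(−kt) = 18.30 × 0.4217 = 7.716 µg/L.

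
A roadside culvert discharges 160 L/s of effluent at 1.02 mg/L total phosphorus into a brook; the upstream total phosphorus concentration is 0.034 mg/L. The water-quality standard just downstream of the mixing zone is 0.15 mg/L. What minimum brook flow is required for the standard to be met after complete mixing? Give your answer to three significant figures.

1200 L/s

Set C_mix = 0.15: (Q·0.03400 + 160.0·1.020) / (Q + 160.0) = 0.15
→ Q = 160.0·(1.020 − 0.15)/(0.15 − 0.03400) = 1200 L/s.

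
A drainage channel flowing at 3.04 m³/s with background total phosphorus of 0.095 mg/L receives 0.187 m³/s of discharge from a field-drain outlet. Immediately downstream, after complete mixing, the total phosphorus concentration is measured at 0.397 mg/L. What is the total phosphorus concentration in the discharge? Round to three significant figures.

Mass balance: 3.040·0.09500 + 0.1870·Cₑ = 3.227·0.3970
→ Cₑ = (3.227·0.3970 − 3.040·0.09500) / 0.1870 = 5.307 mg/L.

5.31 mg/L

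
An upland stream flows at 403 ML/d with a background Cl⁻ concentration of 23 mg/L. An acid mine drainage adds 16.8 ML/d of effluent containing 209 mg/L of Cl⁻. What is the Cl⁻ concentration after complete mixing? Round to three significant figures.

30.4 mg/L

Mass balance: C = (403.0·23.00 + 16.80·209.0) / 419.8 = 12780/419.8 = 30.44 mg/L.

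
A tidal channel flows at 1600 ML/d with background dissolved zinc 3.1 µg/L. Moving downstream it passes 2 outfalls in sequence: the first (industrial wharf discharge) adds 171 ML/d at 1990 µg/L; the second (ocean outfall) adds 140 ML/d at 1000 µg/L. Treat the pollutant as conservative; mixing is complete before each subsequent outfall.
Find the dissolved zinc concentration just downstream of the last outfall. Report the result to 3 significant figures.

254 µg/L

After outfall 1: Q = 1600 + 171.0 = 1771 ML/d; C = (1600·3.100 + 171.0·1990)/1771 = 194.9 µg/L.
After outfall 2: Q = 1771 + 140.0 = 1911 ML/d; C = (1771·194.9 + 140.0·1000)/1911 = 253.9 µg/L.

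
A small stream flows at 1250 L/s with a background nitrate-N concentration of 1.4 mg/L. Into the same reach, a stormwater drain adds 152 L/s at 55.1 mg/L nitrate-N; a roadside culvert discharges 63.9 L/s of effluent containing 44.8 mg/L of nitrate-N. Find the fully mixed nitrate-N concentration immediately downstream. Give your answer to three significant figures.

8.86 mg/L

Mixed concentration C = ΣQC/ΣQ = (1250·1.400 + 152.0·55.10 + 63.90·44.80) / 1466 = 12990/1466 = 8.860 mg/L.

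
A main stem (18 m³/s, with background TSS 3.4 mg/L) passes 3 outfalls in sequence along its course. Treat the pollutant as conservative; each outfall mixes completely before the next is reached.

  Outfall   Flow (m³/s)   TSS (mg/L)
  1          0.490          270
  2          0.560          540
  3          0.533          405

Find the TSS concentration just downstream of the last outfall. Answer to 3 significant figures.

36.3 mg/L

Below outfall 1: Q → 18.49 m³/s, C = (18.00·3.400 + 0.4900·270.0)/18.49 = 10.47 mg/L.
Below outfall 2: Q → 19.05 m³/s, C = (18.49·10.47 + 0.5600·540.0)/19.05 = 26.03 mg/L.
Below outfall 3: Q → 19.58 m³/s, C = (19.05·26.03 + 0.5330·405.0)/19.58 = 36.35 mg/L.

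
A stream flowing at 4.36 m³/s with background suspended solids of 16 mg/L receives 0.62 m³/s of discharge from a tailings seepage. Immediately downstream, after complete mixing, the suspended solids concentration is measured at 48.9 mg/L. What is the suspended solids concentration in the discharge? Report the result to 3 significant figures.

280 mg/L

Mass balance: 4.360·16.00 + 0.6200·Cₑ = 4.980·48.90
→ Cₑ = (4.980·48.90 − 4.360·16.00) / 0.6200 = 280.3 mg/L.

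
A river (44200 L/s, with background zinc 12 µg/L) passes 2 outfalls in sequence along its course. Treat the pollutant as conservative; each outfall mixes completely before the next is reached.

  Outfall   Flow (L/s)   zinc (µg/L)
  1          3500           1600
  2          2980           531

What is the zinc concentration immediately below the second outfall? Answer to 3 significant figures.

152 µg/L

Outfall 1: combined Q = 47700 L/s; C = (44200·12.00 + 3500·1600)/47700 = 128.5 µg/L.
Outfall 2: combined Q = 50680 L/s; C = (47700·128.5 + 2980·531.0)/50680 = 152.2 µg/L.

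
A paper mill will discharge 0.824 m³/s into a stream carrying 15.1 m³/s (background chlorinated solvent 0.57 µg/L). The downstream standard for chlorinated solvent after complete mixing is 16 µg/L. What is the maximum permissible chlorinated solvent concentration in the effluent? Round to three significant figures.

At the limit, (Qr·Cr + Qe·Cₑ)/(Qr + Qe) = 16:
Cₑ = (15.92·16 − 15.10·0.5700) / 0.8240 = 298.8 µg/L.

299 µg/L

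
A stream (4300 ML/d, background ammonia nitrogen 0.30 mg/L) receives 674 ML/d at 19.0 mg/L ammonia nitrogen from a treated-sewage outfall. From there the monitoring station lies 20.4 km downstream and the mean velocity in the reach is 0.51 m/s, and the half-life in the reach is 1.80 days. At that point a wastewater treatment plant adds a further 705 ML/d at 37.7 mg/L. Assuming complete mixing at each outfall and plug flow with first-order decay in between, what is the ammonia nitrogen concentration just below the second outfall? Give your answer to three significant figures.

Flow-weighted average: C = (4300·0.3000 + 674.0·19.00) / 4974 = 14100/4974 = 2.834 mg/L; combined flow 4974 ML/d.
Travel time t = 20.4·1000 / 0.51 = 40000 s = 11.11 h.
Half-life 1.80 d → k = ln 2 / 1.80 = 0.3851 d⁻¹.
Decay over the reach: 2.834·exp(−kt) = 2.834·0.8367 = 2.371 mg/L.
At the second outfall, C = (4974·2.371 + 705.0·37.70) / (4974 + 705.0) = 6.757 mg/L.

6.76 mg/L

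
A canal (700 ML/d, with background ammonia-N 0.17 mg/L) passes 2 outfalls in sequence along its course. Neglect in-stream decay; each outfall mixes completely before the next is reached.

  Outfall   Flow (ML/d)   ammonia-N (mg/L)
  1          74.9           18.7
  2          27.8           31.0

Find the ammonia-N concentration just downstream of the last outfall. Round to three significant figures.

Below outfall 1: Q → 774.9 ML/d, C = (700.0·0.1700 + 74.90·18.70)/774.9 = 1.961 mg/L.
Below outfall 2: Q → 802.7 ML/d, C = (774.9·1.961 + 27.80·31.00)/802.7 = 2.967 mg/L.

2.97 mg/L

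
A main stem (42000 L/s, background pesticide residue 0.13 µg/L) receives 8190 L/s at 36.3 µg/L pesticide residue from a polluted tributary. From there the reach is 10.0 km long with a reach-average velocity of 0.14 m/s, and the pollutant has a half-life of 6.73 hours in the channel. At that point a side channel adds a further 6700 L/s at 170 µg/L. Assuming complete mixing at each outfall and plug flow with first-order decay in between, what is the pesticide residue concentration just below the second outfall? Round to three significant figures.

Flow-weighted average: C = (42000·0.1300 + 8190·36.30) / 50190 = 302800/50190 = 6.032 µg/L; combined flow 50190 L/s.
Travel time t = 10.0·1000 / 0.14 = 71430 s = 19.84 h.
Half-life 6.73 h → k = ln 2 / 6.73 = 0.1030 h⁻¹ = 2.472 d⁻¹.
Decay over the reach: 6.032·exp(−kt) = 6.032·0.1296 = 0.7816 µg/L.
At the second outfall, C = (50190·0.7816 + 6700·170.0) / (50190 + 6700) = 20.71 µg/L.

20.7 µg/L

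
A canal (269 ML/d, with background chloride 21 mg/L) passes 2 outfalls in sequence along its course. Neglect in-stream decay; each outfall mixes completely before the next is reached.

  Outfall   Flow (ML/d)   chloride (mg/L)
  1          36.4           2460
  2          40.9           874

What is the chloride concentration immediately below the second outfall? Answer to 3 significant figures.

378 mg/L

After outfall 1: Q = 269.0 + 36.40 = 305.4 ML/d; C = (269.0·21.00 + 36.40·2460)/305.4 = 311.7 mg/L.
After outfall 2: Q = 305.4 + 40.90 = 346.3 ML/d; C = (305.4·311.7 + 40.90·874.0)/346.3 = 378.1 mg/L.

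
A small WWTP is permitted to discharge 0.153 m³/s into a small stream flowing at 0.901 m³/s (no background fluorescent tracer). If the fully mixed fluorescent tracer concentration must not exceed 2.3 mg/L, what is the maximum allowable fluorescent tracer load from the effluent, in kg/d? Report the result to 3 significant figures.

Mass balance at the limit: 0.9010·0 + 0.1530·Cₑ = 1.054·2.3 → Cₑ = 15.84 mg/L.
Load = 0.1530 m³/s × 15.84 g/m³ × 86 400 s/d = 209.5 kg/d.

209 kg/d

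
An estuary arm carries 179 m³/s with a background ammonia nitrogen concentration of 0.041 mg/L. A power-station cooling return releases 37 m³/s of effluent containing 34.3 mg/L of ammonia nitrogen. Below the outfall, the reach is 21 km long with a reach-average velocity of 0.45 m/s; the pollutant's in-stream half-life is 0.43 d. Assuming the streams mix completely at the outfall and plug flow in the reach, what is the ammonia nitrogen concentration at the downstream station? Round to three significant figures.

2.47 mg/L

Conservation of mass: C = (179.0·0.04100 + 37.00·34.30) / 216.0 = 1276/216.0 = 5.909 mg/L.
Travel time t = 21·1000 / 0.45 = 46670 s = 12.96 h.
Half-life 0.43 d → k = ln 2 / 0.43 = 1.612 d⁻¹.
First-order decay: C = 5.909·exp(−k·t) = 5.909·0.4187 = 2.474 mg/L.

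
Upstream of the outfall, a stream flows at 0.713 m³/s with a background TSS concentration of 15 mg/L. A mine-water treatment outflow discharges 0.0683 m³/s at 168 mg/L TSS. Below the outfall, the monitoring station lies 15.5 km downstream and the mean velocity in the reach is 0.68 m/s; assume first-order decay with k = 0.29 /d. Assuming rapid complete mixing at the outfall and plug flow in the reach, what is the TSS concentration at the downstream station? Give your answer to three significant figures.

26.3 mg/L

Mass balance: C = (0.7130·15.00 + 0.06830·168.0) / 0.7813 = 22.17/0.7813 = 28.38 mg/L.
Travel time t = 15.5·1000 / 0.68 = 22790 s = 6.332 h.
First-order decay: C = 28.38·exp(−k·t) = 28.38·0.9263 = 26.29 mg/L.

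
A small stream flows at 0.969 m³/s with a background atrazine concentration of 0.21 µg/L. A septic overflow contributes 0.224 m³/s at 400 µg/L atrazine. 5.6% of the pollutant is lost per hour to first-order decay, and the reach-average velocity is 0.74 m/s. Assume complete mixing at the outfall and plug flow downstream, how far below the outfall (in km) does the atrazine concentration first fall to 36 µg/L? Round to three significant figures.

Mixed concentration C = ΣQC/ΣQ = (0.9690·0.2100 + 0.2240·400.0) / 1.193 = 89.80/1.193 = 75.28 µg/L.
5.6%/h lost → k = −ln(1 − 0.056) = 0.05763 h⁻¹.
Set 75.28·exp(−k·t) = 36 → t = ln(75.28/36)/k = 46080 s = 12.80 h.
Distance = v·t = 0.74·46080 = 34100 m = 34.10 km.

34.1 km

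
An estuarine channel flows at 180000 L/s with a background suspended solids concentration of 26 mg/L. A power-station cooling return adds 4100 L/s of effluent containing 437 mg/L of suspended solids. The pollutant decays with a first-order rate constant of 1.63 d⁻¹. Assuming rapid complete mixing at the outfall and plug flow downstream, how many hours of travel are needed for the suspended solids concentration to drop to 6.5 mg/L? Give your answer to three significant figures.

Mixed concentration C = ΣQC/ΣQ = (180000·26.00 + 4100·437.0) / 184100 = 6472000/184100 = 35.15 mg/L.
35.15·exp(−k·t) = 6.5 → t = ln(35.15/6.5)/k = 89470 s = 24.85 h.

24.9 h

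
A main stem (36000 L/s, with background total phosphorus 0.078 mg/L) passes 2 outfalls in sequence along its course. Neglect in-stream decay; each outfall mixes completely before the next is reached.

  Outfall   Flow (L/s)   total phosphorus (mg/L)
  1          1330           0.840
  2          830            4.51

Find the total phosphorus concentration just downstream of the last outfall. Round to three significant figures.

After outfall 1: Q = 36000 + 1330 = 37330 L/s; C = (36000·0.07800 + 1330·0.8400)/37330 = 0.1051 mg/L.
After outfall 2: Q = 37330 + 830.0 = 38160 L/s; C = (37330·0.1051 + 830.0·4.510)/38160 = 0.2010 mg/L.

0.201 mg/L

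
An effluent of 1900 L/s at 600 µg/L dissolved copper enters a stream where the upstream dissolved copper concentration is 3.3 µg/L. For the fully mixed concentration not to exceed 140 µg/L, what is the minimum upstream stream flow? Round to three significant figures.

Set C_mix = 140: (Q·3.300 + 1900·600.0) / (Q + 1900) = 140
→ Q = 1900·(600.0 − 140)/(140 − 3.300) = 6394 L/s.

6390 L/s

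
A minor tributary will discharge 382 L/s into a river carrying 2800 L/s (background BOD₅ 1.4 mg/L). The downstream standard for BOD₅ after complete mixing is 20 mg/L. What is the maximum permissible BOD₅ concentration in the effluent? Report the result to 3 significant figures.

At the limit, (Qr·Cr + Qe·Cₑ)/(Qr + Qe) = 20:
Cₑ = (3182·20 − 2800·1.400) / 382.0 = 156.3 mg/L.

156 mg/L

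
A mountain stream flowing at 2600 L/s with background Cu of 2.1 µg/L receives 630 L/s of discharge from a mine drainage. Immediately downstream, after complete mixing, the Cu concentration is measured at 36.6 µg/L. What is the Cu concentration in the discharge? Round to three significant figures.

Mass balance: 2600·2.100 + 630.0·Cₑ = 3230·36.60
→ Cₑ = (3230·36.60 − 2600·2.100) / 630.0 = 179.0 µg/L.

179 µg/L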